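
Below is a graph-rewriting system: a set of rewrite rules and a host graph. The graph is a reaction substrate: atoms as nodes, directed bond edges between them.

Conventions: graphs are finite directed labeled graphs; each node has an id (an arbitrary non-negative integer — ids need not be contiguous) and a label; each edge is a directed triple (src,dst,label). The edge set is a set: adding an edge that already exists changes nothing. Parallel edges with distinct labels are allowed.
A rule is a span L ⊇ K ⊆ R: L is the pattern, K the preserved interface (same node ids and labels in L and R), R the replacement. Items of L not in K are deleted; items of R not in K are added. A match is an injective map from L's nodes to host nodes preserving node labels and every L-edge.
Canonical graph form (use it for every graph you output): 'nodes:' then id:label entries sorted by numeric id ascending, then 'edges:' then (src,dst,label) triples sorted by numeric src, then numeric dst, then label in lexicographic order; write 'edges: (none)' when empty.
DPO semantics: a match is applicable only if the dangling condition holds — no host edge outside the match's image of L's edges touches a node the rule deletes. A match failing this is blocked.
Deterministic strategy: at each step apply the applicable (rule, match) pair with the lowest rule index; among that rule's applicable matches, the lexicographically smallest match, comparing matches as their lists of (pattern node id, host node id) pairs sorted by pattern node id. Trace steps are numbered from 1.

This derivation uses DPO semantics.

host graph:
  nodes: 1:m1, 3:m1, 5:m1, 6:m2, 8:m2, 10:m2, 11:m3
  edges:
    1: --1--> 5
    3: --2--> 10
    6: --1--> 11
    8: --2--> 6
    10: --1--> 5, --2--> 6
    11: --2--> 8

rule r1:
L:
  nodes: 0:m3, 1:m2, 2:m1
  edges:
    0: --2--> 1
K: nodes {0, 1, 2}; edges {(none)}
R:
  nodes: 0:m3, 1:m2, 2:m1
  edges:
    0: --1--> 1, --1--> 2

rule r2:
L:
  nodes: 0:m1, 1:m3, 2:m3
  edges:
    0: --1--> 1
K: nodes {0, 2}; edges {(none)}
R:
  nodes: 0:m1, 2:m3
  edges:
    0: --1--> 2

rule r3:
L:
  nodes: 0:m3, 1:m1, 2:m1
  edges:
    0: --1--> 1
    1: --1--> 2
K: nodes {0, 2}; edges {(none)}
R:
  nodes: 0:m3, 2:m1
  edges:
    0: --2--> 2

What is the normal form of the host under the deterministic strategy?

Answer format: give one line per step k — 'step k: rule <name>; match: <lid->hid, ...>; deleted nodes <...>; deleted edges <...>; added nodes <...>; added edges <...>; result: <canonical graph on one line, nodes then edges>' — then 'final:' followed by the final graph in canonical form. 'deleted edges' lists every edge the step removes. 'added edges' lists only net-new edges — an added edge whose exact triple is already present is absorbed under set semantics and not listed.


step 1: rule r1; match: 0->11, 1->8, 2->1; deleted nodes (none); deleted edges (11,8,2); added nodes (none); added edges (11,1,1); (11,8,1); result: nodes: 1:m1, 3:m1, 5:m1, 6:m2, 8:m2, 10:m2, 11:m3 edges: (1,5,1); (3,10,2); (6,11,1); (8,6,2); (10,5,1); (10,6,2); (11,1,1); (11,8,1)
step 2: rule r3; match: 0->11, 1->1, 2->5; deleted nodes 1; deleted edges (1,5,1); (11,1,1); added nodes (none); added edges (11,5,2); result: nodes: 3:m1, 5:m1, 6:m2, 8:m2, 10:m2, 11:m3 edges: (3,10,2); (6,11,1); (8,6,2); (10,5,1); (10,6,2); (11,5,2); (11,8,1)
final:
nodes: 3:m1, 5:m1, 6:m2, 8:m2, 10:m2, 11:m3
edges: (3,10,2); (6,11,1); (8,6,2); (10,5,1); (10,6,2); (11,5,2); (11,8,1)


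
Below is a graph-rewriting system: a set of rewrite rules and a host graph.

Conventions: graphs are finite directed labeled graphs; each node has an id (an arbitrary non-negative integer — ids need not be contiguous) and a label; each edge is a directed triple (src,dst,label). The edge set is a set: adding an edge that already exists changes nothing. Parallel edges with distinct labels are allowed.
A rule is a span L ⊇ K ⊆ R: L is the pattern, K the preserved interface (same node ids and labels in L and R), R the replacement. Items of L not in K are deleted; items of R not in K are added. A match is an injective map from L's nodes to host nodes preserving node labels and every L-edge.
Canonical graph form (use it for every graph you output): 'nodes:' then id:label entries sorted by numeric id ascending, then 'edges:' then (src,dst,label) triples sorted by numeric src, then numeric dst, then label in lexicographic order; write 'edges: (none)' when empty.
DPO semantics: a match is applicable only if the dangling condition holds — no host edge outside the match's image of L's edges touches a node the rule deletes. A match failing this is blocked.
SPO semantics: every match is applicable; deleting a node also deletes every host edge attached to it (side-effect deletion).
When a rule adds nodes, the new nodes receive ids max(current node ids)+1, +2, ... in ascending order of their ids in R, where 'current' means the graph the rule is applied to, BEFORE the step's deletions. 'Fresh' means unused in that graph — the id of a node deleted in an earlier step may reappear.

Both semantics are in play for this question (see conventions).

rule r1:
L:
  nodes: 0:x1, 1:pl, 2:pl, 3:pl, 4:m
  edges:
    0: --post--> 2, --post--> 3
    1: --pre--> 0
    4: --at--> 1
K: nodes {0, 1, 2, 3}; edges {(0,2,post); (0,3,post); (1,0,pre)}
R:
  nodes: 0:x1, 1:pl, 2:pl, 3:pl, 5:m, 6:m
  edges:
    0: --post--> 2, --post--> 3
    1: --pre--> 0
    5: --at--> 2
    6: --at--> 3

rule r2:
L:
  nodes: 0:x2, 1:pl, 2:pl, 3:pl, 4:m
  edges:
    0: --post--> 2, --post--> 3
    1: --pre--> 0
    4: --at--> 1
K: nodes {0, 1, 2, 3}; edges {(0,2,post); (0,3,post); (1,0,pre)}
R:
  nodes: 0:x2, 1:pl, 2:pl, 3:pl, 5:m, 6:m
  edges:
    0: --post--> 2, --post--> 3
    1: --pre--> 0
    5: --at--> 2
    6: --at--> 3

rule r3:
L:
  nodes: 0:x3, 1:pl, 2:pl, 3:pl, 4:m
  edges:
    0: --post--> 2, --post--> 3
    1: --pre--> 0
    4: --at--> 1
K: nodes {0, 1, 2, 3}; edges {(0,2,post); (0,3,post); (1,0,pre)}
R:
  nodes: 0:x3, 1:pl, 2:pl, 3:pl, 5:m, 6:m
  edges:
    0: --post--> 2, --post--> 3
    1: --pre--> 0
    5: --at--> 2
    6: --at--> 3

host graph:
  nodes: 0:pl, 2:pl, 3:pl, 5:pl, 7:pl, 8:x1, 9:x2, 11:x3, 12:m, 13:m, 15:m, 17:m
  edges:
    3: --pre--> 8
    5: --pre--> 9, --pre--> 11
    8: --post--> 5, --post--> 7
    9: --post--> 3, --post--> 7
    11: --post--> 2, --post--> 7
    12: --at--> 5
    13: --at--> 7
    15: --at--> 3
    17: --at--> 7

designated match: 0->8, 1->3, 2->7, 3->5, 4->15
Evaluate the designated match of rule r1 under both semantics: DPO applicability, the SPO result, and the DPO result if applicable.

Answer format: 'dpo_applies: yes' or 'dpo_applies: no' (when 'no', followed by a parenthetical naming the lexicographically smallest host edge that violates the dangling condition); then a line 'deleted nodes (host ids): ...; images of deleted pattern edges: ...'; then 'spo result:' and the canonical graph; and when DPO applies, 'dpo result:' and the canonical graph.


dpo_applies: yes
deleted nodes (host ids): 15; images of deleted pattern edges: (15,3,at)
spo result:
nodes: 0:pl, 2:pl, 3:pl, 5:pl, 7:pl, 8:x1, 9:x2, 11:x3, 12:m, 13:m, 17:m, 18:m, 19:m
edges: (3,8,pre); (5,9,pre); (5,11,pre); (8,5,post); (8,7,post); (9,3,post); (9,7,post); (11,2,post); (11,7,post); (12,5,at); (13,7,at); (17,7,at); (18,7,at); (19,5,at)
dpo result:
nodes: 0:pl, 2:pl, 3:pl, 5:pl, 7:pl, 8:x1, 9:x2, 11:x3, 12:m, 13:m, 17:m, 18:m, 19:m
edges: (3,8,pre); (5,9,pre); (5,11,pre); (8,5,post); (8,7,post); (9,3,post); (9,7,post); (11,2,post); (11,7,post); (12,5,at); (13,7,at); (17,7,at); (18,7,at); (19,5,at)


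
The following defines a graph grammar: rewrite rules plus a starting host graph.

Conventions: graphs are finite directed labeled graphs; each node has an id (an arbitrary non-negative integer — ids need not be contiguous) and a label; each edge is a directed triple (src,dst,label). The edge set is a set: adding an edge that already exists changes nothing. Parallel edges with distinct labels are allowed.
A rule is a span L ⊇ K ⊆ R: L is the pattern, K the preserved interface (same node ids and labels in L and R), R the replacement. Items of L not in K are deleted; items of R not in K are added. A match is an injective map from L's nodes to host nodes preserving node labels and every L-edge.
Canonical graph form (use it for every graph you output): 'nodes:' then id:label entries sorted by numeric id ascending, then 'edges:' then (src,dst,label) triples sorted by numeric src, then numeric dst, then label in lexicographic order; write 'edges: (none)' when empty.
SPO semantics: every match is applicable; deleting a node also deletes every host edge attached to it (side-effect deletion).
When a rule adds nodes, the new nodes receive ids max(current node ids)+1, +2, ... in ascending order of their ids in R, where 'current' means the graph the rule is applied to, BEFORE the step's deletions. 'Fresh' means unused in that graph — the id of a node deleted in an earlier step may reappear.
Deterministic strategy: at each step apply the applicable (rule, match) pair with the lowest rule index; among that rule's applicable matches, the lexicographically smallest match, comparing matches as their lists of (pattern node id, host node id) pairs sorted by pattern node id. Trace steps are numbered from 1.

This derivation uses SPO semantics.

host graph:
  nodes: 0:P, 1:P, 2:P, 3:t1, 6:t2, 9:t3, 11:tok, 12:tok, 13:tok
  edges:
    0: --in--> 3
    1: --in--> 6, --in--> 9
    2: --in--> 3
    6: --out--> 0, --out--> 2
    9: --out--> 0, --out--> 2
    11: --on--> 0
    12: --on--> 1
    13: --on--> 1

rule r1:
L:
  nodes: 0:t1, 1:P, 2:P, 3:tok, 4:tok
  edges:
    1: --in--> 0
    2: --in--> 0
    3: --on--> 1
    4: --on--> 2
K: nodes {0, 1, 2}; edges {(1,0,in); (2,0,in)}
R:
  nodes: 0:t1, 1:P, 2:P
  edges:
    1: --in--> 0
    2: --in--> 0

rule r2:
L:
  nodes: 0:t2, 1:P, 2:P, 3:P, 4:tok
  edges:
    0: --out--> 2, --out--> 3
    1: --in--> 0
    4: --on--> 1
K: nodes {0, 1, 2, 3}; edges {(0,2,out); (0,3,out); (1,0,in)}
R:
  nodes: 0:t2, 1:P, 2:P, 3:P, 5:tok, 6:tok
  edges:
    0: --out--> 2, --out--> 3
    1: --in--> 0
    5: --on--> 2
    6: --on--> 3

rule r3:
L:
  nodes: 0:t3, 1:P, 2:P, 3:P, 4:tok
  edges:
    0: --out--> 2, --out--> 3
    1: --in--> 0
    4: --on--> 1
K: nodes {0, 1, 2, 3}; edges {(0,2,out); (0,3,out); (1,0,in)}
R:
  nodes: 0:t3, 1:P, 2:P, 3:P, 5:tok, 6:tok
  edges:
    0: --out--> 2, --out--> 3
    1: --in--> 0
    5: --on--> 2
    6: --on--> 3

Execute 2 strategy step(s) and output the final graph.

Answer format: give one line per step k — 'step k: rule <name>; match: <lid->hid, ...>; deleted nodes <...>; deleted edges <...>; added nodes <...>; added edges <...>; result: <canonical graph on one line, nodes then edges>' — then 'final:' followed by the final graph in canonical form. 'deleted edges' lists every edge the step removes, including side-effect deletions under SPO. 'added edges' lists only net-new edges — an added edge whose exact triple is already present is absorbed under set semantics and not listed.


step 1: rule r2; match: 0->6, 1->1, 2->0, 3->2, 4->12; deleted nodes 12; deleted edges (12,1,on); added nodes 14, 15; added edges (14,0,on); (15,2,on); result: nodes: 0:P, 1:P, 2:P, 3:t1, 6:t2, 9:t3, 11:tok, 13:tok, 14:tok, 15:tok edges: (0,3,in); (1,6,in); (1,9,in); (2,3,in); (6,0,out); (6,2,out); (9,0,out); (9,2,out); (11,0,on); (13,1,on); (14,0,on); (15,2,on)
step 2: rule r1; match: 0->3, 1->0, 2->2, 3->11, 4->15; deleted nodes 11, 15; deleted edges (11,0,on); (15,2,on); added nodes (none); added edges (none); result: nodes: 0:P, 1:P, 2:P, 3:t1, 6:t2, 9:t3, 13:tok, 14:tok edges: (0,3,in); (1,6,in); (1,9,in); (2,3,in); (6,0,out); (6,2,out); (9,0,out); (9,2,out); (13,1,on); (14,0,on)
final:
nodes: 0:P, 1:P, 2:P, 3:t1, 6:t2, 9:t3, 13:tok, 14:tok
edges: (0,3,in); (1,6,in); (1,9,in); (2,3,in); (6,0,out); (6,2,out); (9,0,out); (9,2,out); (13,1,on); (14,0,on)


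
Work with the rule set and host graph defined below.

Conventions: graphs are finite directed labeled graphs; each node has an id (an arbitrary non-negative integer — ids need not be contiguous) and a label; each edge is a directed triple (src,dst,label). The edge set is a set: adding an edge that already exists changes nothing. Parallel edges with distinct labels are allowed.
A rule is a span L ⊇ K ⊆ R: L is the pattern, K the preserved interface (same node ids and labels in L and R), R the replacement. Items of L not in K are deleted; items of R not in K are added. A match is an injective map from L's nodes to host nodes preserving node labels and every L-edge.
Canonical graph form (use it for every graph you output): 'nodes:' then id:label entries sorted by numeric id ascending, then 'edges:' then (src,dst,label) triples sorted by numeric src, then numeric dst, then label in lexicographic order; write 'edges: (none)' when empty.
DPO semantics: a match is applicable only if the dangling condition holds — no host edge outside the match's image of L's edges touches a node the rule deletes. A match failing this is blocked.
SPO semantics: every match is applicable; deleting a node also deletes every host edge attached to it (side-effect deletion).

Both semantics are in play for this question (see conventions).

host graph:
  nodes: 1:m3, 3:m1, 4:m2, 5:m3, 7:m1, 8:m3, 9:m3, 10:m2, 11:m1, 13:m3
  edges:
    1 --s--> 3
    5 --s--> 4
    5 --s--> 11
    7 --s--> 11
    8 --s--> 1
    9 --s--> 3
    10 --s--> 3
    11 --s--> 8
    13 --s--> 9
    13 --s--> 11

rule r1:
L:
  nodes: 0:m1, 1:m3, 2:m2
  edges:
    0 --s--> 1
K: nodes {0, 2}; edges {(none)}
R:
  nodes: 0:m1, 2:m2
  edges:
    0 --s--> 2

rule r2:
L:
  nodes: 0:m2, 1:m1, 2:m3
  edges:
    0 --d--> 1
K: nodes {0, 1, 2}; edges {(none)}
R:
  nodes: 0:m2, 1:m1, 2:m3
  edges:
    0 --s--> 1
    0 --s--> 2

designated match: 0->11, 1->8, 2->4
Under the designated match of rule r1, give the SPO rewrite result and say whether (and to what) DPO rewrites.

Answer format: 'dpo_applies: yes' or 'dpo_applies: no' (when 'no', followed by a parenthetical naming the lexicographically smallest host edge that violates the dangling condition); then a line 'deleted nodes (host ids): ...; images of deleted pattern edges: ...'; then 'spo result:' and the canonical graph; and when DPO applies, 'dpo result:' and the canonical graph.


dpo_applies: no
(the rule deletes node 8, which keeps host edge (8,1,s) outside the match image — the dangling condition fails, DPO blocks; SPO proceeds and side-deletes such edges)
deleted nodes (host ids): 8; images of deleted pattern edges: (11,8,s)
spo result:
nodes: 1:m3, 3:m1, 4:m2, 5:m3, 7:m1, 9:m3, 10:m2, 11:m1, 13:m3
edges: (1,3,s); (5,4,s); (5,11,s); (7,11,s); (9,3,s); (10,3,s); (11,4,s); (13,9,s); (13,11,s)


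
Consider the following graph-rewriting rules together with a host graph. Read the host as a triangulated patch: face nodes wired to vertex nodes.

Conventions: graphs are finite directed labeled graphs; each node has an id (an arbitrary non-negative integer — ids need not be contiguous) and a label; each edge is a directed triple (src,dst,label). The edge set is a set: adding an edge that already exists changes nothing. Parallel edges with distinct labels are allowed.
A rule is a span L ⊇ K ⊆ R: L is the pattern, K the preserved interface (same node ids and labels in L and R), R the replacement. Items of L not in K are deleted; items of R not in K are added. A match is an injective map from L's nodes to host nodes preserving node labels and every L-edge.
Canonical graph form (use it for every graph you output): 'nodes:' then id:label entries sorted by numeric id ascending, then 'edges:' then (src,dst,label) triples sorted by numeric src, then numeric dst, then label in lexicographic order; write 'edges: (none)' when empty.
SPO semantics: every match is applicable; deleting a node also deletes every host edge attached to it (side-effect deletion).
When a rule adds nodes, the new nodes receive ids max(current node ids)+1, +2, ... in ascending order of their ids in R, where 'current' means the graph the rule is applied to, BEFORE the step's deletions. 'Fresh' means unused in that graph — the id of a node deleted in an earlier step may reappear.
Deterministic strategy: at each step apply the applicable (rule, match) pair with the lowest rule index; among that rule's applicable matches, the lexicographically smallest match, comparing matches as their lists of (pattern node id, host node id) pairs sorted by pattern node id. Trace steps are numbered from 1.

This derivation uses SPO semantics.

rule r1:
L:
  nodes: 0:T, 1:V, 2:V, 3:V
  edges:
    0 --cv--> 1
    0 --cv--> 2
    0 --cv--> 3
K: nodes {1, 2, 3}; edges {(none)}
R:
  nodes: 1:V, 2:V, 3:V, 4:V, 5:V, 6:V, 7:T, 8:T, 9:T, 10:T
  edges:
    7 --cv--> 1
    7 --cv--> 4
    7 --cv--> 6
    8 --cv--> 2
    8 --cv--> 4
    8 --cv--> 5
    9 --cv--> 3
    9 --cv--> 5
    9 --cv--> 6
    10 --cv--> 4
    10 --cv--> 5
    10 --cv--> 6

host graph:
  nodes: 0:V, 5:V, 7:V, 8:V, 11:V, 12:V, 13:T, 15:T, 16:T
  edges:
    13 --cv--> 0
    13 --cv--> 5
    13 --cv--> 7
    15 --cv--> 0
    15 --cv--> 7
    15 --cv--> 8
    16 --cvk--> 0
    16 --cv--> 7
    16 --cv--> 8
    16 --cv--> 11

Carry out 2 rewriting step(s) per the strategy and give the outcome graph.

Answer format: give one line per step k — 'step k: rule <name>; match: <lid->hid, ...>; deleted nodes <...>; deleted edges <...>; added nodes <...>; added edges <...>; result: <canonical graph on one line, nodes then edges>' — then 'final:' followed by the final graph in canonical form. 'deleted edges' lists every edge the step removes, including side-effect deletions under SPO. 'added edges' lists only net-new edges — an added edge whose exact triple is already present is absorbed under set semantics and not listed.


step 1: rule r1; match: 0->13, 1->0, 2->5, 3->7; deleted nodes 13; deleted edges (13,0,cv); (13,5,cv); (13,7,cv); added nodes 17, 18, 19, 20, 21, 22, 23; added edges (20,0,cv); (20,17,cv); (20,19,cv); (21,5,cv); (21,17,cv); (21,18,cv); (22,7,cv); (22,18,cv); (22,19,cv); (23,17,cv); (23,18,cv); (23,19,cv); result: nodes: 0:V, 5:V, 7:V, 8:V, 11:V, 12:V, 15:T, 16:T, 17:V, 18:V, 19:V, 20:T, 21:T, 22:T, 23:T edges: (15,0,cv); (15,7,cv); (15,8,cv); (16,0,cvk); (16,7,cv); (16,8,cv); (16,11,cv); (20,0,cv); (20,17,cv); (20,19,cv); (21,5,cv); (21,17,cv); (21,18,cv); (22,7,cv); (22,18,cv); (22,19,cv); (23,17,cv); (23,18,cv); (23,19,cv)
step 2: rule r1; match: 0->15, 1->0, 2->7, 3->8; deleted nodes 15; deleted edges (15,0,cv); (15,7,cv); (15,8,cv); added nodes 24, 25, 26, 27, 28, 29, 30; added edges (27,0,cv); (27,24,cv); (27,26,cv); (28,7,cv); (28,24,cv); (28,25,cv); (29,8,cv); (29,25,cv); (29,26,cv); (30,24,cv); (30,25,cv); (30,26,cv); result: nodes: 0:V, 5:V, 7:V, 8:V, 11:V, 12:V, 16:T, 17:V, 18:V, 19:V, 20:T, 21:T, 22:T, 23:T, 24:V, 25:V, 26:V, 27:T, 28:T, 29:T, 30:T edges: (16,0,cvk); (16,7,cv); (16,8,cv); (16,11,cv); (20,0,cv); (20,17,cv); (20,19,cv); (21,5,cv); (21,17,cv); (21,18,cv); (22,7,cv); (22,18,cv); (22,19,cv); (23,17,cv); (23,18,cv); (23,19,cv); (27,0,cv); (27,24,cv); (27,26,cv); (28,7,cv); (28,24,cv); (28,25,cv); (29,8,cv); (29,25,cv); (29,26,cv); (30,24,cv); (30,25,cv); (30,26,cv)
final:
nodes: 0:V, 5:V, 7:V, 8:V, 11:V, 12:V, 16:T, 17:V, 18:V, 19:V, 20:T, 21:T, 22:T, 23:T, 24:V, 25:V, 26:V, 27:T, 28:T, 29:T, 30:T
edges: (16,0,cvk); (16,7,cv); (16,8,cv); (16,11,cv); (20,0,cv); (20,17,cv); (20,19,cv); (21,5,cv); (21,17,cv); (21,18,cv); (22,7,cv); (22,18,cv); (22,19,cv); (23,17,cv); (23,18,cv); (23,19,cv); (27,0,cv); (27,24,cv); (27,26,cv); (28,7,cv); (28,24,cv); (28,25,cv); (29,8,cv); (29,25,cv); (29,26,cv); (30,24,cv); (30,25,cv); (30,26,cv)


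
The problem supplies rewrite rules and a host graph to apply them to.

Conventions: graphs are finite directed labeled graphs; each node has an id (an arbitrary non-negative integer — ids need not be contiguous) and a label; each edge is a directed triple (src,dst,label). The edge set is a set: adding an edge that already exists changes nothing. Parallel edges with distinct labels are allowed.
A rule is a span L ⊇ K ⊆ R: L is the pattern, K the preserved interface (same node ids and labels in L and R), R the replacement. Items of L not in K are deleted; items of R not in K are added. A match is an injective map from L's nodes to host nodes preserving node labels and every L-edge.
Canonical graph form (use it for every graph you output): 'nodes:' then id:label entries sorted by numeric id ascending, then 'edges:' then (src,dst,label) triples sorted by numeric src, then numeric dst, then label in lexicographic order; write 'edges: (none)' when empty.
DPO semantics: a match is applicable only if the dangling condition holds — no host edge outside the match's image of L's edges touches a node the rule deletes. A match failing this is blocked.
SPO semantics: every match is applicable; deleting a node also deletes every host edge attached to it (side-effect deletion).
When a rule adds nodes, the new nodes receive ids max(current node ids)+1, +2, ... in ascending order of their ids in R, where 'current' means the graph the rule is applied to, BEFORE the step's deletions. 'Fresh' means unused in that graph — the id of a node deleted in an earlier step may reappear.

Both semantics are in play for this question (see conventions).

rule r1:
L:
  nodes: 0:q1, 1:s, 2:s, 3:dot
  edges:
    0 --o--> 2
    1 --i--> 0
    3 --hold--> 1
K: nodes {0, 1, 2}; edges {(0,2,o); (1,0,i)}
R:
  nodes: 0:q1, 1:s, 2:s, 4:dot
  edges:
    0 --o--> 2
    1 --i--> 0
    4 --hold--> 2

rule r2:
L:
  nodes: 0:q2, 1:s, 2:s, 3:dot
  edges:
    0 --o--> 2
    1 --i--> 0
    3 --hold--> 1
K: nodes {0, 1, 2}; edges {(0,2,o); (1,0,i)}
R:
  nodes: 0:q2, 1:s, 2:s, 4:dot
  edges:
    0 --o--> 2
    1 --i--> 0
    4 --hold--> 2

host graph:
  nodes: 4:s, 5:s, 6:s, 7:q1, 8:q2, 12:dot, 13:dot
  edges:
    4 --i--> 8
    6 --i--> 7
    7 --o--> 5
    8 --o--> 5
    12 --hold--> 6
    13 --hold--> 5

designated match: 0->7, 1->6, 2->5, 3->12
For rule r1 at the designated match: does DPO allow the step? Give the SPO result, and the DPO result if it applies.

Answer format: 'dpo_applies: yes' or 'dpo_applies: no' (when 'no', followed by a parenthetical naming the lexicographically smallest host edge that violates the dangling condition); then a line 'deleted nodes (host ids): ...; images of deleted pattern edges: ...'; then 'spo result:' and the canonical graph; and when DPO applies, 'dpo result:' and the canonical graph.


dpo_applies: yes
deleted nodes (host ids): 12; images of deleted pattern edges: (12,6,hold)
spo result:
nodes: 4:s, 5:s, 6:s, 7:q1, 8:q2, 13:dot, 14:dot
edges: (4,8,i); (6,7,i); (7,5,o); (8,5,o); (13,5,hold); (14,5,hold)
dpo result:
nodes: 4:s, 5:s, 6:s, 7:q1, 8:q2, 13:dot, 14:dot
edges: (4,8,i); (6,7,i); (7,5,o); (8,5,o); (13,5,hold); (14,5,hold)


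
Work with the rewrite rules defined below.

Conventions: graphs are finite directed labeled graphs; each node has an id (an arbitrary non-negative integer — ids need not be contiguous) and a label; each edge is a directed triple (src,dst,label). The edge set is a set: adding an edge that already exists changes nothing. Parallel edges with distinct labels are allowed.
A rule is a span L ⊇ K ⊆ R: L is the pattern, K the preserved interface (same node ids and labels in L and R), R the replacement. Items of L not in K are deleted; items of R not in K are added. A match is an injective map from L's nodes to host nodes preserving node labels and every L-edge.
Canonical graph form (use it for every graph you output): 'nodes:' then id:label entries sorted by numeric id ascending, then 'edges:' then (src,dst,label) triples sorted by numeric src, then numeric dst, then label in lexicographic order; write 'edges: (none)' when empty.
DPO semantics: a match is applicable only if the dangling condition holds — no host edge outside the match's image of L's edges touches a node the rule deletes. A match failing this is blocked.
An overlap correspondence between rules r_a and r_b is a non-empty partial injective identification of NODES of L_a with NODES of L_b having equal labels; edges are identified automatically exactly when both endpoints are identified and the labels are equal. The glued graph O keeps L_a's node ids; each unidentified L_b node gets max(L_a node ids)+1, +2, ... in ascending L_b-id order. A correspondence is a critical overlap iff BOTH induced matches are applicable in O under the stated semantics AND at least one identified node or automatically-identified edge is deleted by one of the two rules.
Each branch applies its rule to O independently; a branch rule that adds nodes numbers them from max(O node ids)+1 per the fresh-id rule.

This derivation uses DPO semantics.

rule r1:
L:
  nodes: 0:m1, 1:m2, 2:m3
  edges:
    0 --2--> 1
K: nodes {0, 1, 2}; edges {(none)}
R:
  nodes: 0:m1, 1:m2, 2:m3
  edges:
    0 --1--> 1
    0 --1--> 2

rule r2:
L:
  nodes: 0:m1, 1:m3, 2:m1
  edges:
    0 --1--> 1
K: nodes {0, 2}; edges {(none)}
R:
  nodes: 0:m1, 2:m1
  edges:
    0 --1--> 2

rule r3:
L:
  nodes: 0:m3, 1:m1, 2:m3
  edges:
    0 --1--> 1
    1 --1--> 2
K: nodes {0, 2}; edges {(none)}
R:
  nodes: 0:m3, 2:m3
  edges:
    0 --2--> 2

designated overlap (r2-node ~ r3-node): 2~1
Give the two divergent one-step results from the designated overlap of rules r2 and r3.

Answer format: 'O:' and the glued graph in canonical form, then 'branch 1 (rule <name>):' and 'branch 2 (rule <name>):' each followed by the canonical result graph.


O:
nodes: 0:m1, 1:m3, 2:m1, 3:m3, 4:m3
edges: (0,1,1); (2,4,1); (3,2,1)
branch 1 (rule r2):
nodes: 0:m1, 2:m1, 3:m3, 4:m3
edges: (0,2,1); (2,4,1); (3,2,1)
branch 2 (rule r3):
nodes: 0:m1, 1:m3, 3:m3, 4:m3
edges: (0,1,1); (3,4,2)


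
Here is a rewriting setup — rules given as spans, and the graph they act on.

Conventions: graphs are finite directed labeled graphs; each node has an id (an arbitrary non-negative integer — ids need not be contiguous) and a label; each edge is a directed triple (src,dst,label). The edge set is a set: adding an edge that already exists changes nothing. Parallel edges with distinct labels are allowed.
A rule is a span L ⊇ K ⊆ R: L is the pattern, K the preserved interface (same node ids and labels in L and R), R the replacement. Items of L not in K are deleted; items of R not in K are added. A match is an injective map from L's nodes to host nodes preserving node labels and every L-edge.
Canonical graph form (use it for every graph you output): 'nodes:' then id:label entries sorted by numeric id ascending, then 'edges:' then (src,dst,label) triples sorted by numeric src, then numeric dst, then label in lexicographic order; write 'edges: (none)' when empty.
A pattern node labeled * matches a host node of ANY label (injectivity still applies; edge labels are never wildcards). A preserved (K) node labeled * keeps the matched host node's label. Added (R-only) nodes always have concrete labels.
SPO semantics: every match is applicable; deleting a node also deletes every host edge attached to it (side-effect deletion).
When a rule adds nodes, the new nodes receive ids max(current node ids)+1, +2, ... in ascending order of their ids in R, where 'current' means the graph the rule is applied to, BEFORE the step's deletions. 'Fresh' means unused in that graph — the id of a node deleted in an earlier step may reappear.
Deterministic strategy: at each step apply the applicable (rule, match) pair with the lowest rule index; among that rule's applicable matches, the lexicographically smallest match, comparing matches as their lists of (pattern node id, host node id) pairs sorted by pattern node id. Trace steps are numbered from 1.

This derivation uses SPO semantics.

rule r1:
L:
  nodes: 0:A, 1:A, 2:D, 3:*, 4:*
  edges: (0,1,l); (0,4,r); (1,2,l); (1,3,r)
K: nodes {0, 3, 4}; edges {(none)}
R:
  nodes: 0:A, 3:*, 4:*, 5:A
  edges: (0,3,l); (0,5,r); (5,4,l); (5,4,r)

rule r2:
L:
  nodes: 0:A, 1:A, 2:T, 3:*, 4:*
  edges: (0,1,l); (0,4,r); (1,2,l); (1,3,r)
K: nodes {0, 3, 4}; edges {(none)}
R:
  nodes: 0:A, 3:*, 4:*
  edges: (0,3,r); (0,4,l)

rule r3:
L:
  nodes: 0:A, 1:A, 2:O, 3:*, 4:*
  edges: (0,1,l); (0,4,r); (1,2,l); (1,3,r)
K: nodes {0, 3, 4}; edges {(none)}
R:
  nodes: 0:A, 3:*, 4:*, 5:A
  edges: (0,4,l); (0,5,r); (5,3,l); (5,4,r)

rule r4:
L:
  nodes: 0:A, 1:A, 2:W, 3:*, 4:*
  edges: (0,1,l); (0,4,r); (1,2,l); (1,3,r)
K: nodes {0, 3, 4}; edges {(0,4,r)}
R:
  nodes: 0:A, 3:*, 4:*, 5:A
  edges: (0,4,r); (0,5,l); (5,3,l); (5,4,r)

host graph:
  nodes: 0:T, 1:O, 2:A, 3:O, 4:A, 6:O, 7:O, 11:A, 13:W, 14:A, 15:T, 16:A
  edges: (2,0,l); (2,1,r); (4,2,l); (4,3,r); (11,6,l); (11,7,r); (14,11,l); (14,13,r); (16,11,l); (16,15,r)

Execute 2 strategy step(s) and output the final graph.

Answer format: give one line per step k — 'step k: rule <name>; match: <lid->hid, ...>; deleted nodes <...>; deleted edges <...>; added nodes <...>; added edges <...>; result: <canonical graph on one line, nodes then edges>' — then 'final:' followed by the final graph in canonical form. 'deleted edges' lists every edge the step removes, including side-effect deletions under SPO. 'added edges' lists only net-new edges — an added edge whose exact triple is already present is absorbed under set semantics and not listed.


step 1: rule r2; match: 0->4, 1->2, 2->0, 3->1, 4->3; deleted nodes 0, 2; deleted edges (2,0,l); (2,1,r); (4,2,l); (4,3,r); added nodes (none); added edges (4,1,r); (4,3,l); result: nodes: 1:O, 3:O, 4:A, 6:O, 7:O, 11:A, 13:W, 14:A, 15:T, 16:A edges: (4,1,r); (4,3,l); (11,6,l); (11,7,r); (14,11,l); (14,13,r); (16,11,l); (16,15,r)
step 2: rule r3; match: 0->14, 1->11, 2->6, 3->7, 4->13; deleted nodes 6, 11; deleted edges (11,6,l); (11,7,r); (14,11,l); (14,13,r); (16,11,l); added nodes 17; added edges (14,13,l); (14,17,r); (17,7,l); (17,13,r); result: nodes: 1:O, 3:O, 4:A, 7:O, 13:W, 14:A, 15:T, 16:A, 17:A edges: (4,1,r); (4,3,l); (14,13,l); (14,17,r); (16,15,r); (17,7,l); (17,13,r)
final:
nodes: 1:O, 3:O, 4:A, 7:O, 13:W, 14:A, 15:T, 16:A, 17:A
edges: (4,1,r); (4,3,l); (14,13,l); (14,17,r); (16,15,r); (17,7,l); (17,13,r)


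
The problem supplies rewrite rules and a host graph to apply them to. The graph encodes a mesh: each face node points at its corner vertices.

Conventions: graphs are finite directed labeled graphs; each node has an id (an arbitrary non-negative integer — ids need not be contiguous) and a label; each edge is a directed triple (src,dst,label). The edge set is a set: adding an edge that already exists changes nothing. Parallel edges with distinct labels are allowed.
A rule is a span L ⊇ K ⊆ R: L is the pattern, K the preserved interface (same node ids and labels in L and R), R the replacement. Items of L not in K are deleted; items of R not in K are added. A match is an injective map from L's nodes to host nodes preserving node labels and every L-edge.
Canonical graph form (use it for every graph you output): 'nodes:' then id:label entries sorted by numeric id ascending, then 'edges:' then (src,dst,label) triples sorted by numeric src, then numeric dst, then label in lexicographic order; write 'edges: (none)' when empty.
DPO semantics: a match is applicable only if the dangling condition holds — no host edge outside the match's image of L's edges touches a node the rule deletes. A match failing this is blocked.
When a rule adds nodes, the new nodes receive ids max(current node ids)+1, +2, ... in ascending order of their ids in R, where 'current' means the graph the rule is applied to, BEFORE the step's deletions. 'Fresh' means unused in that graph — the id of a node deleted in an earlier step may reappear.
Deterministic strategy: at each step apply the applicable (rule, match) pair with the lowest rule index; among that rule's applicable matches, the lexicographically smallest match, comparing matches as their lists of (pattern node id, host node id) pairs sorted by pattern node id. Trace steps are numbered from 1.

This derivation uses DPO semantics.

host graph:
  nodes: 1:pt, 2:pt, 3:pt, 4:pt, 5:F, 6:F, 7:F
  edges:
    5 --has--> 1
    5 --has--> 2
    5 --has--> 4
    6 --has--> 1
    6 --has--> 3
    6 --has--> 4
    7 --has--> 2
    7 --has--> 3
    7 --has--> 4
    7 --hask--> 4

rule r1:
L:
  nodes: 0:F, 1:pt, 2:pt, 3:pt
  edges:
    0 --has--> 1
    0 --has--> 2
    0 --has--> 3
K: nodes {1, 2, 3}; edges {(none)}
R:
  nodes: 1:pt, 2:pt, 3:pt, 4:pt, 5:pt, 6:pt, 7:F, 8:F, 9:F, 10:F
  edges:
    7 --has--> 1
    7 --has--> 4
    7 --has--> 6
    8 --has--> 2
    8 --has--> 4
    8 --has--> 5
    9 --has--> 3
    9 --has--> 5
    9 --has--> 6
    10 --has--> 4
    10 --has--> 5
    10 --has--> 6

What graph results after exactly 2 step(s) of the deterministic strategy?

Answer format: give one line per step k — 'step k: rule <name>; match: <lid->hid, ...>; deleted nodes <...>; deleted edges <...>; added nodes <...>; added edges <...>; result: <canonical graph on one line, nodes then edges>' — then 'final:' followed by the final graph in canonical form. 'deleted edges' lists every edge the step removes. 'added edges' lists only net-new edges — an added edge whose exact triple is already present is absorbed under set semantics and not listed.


step 1: rule r1; match: 0->5, 1->1, 2->2, 3->4; deleted nodes 5; deleted edges (5,1,has); (5,2,has); (5,4,has); added nodes 8, 9, 10, 11, 12, 13, 14; added edges (11,1,has); (11,8,has); (11,10,has); (12,2,has); (12,8,has); (12,9,has); (13,4,has); (13,9,has); (13,10,has); (14,8,has); (14,9,has); (14,10,has); result: nodes: 1:pt, 2:pt, 3:pt, 4:pt, 6:F, 7:F, 8:pt, 9:pt, 10:pt, 11:F, 12:F, 13:F, 14:F edges: (6,1,has); (6,3,has); (6,4,has); (7,2,has); (7,3,has); (7,4,has); (7,4,hask); (11,1,has); (11,8,has); (11,10,has); (12,2,has); (12,8,has); (12,9,has); (13,4,has); (13,9,has); (13,10,has); (14,8,has); (14,9,has); (14,10,has)
step 2: rule r1; match: 0->6, 1->1, 2->3, 3->4; deleted nodes 6; deleted edges (6,1,has); (6,3,has); (6,4,has); added nodes 15, 16, 17, 18, 19, 20, 21; added edges (18,1,has); (18,15,has); (18,17,has); (19,3,has); (19,15,has); (19,16,has); (20,4,has); (20,16,has); (20,17,has); (21,15,has); (21,16,has); (21,17,has); result: nodes: 1:pt, 2:pt, 3:pt, 4:pt, 7:F, 8:pt, 9:pt, 10:pt, 11:F, 12:F, 13:F, 14:F, 15:pt, 16:pt, 17:pt, 18:F, 19:F, 20:F, 21:F edges: (7,2,has); (7,3,has); (7,4,has); (7,4,hask); (11,1,has); (11,8,has); (11,10,has); (12,2,has); (12,8,has); (12,9,has); (13,4,has); (13,9,has); (13,10,has); (14,8,has); (14,9,has); (14,10,has); (18,1,has); (18,15,has); (18,17,has); (19,3,has); (19,15,has); (19,16,has); (20,4,has); (20,16,has); (20,17,has); (21,15,has); (21,16,has); (21,17,has)
final:
nodes: 1:pt, 2:pt, 3:pt, 4:pt, 7:F, 8:pt, 9:pt, 10:pt, 11:F, 12:F, 13:F, 14:F, 15:pt, 16:pt, 17:pt, 18:F, 19:F, 20:F, 21:F
edges: (7,2,has); (7,3,has); (7,4,has); (7,4,hask); (11,1,has); (11,8,has); (11,10,has); (12,2,has); (12,8,has); (12,9,has); (13,4,has); (13,9,has); (13,10,has); (14,8,has); (14,9,has); (14,10,has); (18,1,has); (18,15,has); (18,17,has); (19,3,has); (19,15,has); (19,16,has); (20,4,has); (20,16,has); (20,17,has); (21,15,has); (21,16,has); (21,17,has)


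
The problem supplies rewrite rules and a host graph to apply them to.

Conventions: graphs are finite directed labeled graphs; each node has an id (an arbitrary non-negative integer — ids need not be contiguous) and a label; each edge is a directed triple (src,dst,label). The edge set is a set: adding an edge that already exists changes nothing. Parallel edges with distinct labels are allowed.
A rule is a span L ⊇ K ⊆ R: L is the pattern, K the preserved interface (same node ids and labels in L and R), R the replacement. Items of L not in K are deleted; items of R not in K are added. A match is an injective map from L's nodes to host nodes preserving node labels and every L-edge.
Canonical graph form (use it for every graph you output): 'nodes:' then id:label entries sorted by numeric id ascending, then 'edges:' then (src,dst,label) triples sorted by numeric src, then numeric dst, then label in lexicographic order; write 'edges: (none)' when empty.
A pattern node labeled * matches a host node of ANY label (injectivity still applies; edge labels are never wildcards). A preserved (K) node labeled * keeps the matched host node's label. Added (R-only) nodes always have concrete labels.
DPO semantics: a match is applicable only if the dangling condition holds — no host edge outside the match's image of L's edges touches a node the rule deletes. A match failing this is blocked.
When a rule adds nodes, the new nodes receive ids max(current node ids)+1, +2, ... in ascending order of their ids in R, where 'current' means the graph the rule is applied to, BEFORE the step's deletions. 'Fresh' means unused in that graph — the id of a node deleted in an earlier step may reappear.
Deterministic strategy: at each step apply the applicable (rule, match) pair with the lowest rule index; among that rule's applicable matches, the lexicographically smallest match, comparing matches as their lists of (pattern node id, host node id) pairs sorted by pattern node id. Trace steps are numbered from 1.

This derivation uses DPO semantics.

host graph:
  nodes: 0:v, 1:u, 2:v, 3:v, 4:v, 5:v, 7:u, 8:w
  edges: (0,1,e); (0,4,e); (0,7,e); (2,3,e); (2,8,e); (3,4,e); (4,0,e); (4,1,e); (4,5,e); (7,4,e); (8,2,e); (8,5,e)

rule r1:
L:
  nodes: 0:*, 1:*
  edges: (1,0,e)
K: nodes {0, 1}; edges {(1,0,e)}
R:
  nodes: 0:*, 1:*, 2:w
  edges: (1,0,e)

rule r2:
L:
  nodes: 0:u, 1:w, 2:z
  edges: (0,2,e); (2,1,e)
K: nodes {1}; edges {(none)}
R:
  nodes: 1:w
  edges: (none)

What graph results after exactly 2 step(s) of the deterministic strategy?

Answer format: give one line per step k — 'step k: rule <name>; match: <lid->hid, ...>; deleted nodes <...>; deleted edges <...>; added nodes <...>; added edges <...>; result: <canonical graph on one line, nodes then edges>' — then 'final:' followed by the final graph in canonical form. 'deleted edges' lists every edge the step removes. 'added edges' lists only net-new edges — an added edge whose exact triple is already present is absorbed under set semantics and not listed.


step 1: rule r1; match: 0->0, 1->4; deleted nodes (none); deleted edges (none); added nodes 9; added edges (none); result: nodes: 0:v, 1:u, 2:v, 3:v, 4:v, 5:v, 7:u, 8:w, 9:w edges: (0,1,e); (0,4,e); (0,7,e); (2,3,e); (2,8,e); (3,4,e); (4,0,e); (4,1,e); (4,5,e); (7,4,e); (8,2,e); (8,5,e)
step 2: rule r1; match: 0->0, 1->4; deleted nodes (none); deleted edges (none); added nodes 10; added edges (none); result: nodes: 0:v, 1:u, 2:v, 3:v, 4:v, 5:v, 7:u, 8:w, 9:w, 10:w edges: (0,1,e); (0,4,e); (0,7,e); (2,3,e); (2,8,e); (3,4,e); (4,0,e); (4,1,e); (4,5,e); (7,4,e); (8,2,e); (8,5,e)
final:
nodes: 0:v, 1:u, 2:v, 3:v, 4:v, 5:v, 7:u, 8:w, 9:w, 10:w
edges: (0,1,e); (0,4,e); (0,7,e); (2,3,e); (2,8,e); (3,4,e); (4,0,e); (4,1,e); (4,5,e); (7,4,e); (8,2,e); (8,5,e)


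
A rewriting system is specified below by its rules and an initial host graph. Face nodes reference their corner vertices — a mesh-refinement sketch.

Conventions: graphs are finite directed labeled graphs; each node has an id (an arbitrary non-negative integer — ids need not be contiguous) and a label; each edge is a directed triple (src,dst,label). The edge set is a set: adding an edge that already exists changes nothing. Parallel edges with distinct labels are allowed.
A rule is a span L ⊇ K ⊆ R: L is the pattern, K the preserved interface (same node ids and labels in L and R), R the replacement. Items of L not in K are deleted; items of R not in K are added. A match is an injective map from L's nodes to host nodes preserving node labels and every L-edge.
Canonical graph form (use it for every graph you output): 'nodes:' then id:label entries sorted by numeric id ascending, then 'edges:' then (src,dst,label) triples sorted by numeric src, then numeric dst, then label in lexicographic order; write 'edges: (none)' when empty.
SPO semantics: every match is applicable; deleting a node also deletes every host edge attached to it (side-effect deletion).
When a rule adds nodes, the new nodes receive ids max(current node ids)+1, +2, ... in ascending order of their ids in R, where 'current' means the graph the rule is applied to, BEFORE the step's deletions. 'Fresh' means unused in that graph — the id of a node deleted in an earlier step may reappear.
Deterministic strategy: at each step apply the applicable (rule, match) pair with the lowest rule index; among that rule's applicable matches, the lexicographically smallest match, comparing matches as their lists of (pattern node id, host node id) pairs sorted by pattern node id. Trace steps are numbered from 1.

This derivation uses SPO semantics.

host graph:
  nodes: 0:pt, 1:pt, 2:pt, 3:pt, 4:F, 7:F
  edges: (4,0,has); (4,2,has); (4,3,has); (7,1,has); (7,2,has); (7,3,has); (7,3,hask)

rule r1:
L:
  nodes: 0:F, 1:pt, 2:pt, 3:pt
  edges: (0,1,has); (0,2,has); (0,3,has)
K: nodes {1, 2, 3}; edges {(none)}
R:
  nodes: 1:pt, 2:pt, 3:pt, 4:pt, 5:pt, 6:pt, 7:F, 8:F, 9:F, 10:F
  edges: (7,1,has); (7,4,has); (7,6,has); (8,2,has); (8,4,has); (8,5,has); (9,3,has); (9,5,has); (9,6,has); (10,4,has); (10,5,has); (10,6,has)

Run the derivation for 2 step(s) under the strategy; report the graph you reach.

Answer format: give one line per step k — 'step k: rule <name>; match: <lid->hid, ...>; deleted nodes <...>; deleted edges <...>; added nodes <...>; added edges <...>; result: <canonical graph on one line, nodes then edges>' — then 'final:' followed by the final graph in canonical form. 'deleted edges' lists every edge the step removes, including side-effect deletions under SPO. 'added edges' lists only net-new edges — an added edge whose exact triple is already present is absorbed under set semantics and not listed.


step 1: rule r1; match: 0->4, 1->0, 2->2, 3->3; deleted nodes 4; deleted edges (4,0,has); (4,2,has); (4,3,has); added nodes 8, 9, 10, 11, 12, 13, 14; added edges (11,0,has); (11,8,has); (11,10,has); (12,2,has); (12,8,has); (12,9,has); (13,3,has); (13,9,has); (13,10,has); (14,8,has); (14,9,has); (14,10,has); result: nodes: 0:pt, 1:pt, 2:pt, 3:pt, 7:F, 8:pt, 9:pt, 10:pt, 11:F, 12:F, 13:F, 14:F edges: (7,1,has); (7,2,has); (7,3,has); (7,3,hask); (11,0,has); (11,8,has); (11,10,has); (12,2,has); (12,8,has); (12,9,has); (13,3,has); (13,9,has); (13,10,has); (14,8,has); (14,9,has); (14,10,has)
step 2: rule r1; match: 0->7, 1->1, 2->2, 3->3; deleted nodes 7; deleted edges (7,1,has); (7,2,has); (7,3,has); (7,3,hask); added nodes 15, 16, 17, 18, 19, 20, 21; added edges (18,1,has); (18,15,has); (18,17,has); (19,2,has); (19,15,has); (19,16,has); (20,3,has); (20,16,has); (20,17,has); (21,15,has); (21,16,has); (21,17,has); result: nodes: 0:pt, 1:pt, 2:pt, 3:pt, 8:pt, 9:pt, 10:pt, 11:F, 12:F, 13:F, 14:F, 15:pt, 16:pt, 17:pt, 18:F, 19:F, 20:F, 21:F edges: (11,0,has); (11,8,has); (11,10,has); (12,2,has); (12,8,has); (12,9,has); (13,3,has); (13,9,has); (13,10,has); (14,8,has); (14,9,has); (14,10,has); (18,1,has); (18,15,has); (18,17,has); (19,2,has); (19,15,has); (19,16,has); (20,3,has); (20,16,has); (20,17,has); (21,15,has); (21,16,has); (21,17,has)
final:
nodes: 0:pt, 1:pt, 2:pt, 3:pt, 8:pt, 9:pt, 10:pt, 11:F, 12:F, 13:F, 14:F, 15:pt, 16:pt, 17:pt, 18:F, 19:F, 20:F, 21:F
edges: (11,0,has); (11,8,has); (11,10,has); (12,2,has); (12,8,has); (12,9,has); (13,3,has); (13,9,has); (13,10,has); (14,8,has); (14,9,has); (14,10,has); (18,1,has); (18,15,has); (18,17,has); (19,2,has); (19,15,has); (19,16,has); (20,3,has); (20,16,has); (20,17,has); (21,15,has); (21,16,has); (21,17,has)
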